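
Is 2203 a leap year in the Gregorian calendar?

No

2203 is not a leap year.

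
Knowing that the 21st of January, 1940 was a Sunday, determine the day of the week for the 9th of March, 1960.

From January 21, 1940 to January 21, 1960: 20 years, of which 5 contain a Feb 29 — 15×365 + 5×366 = 7305 days.
January 1960: 31 − 21 = 10 days remain.
Then February 1960 (29): 29 days.
March 1–9, 1960: 9 days.
Residual: 48 days.
Total: 7353 days.
7353 mod 7 = 3, so 3 days after Sunday is Wednesday.

Wednesday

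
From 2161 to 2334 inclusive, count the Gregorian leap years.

Years divisible by 4: 2164, 2168, …, 2332 — 43 in all.
Of these, 2200, 2300 are divisible by 100 but not 400, so not leap.
Leap years: 43 − 2 = 41.

41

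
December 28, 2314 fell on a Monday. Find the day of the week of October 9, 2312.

Count forward from the earlier date (October 9, 2312) to the later (December 28, 2314):
October 2312: 31 − 9 = 22 days remain.
Then 25 full months totalling 760 days.
December 1–28, 2314: 28 days.
Total: 22 + 760 + 28 = 810 days.
810 mod 7 = 5, so 5 days before Monday is Wednesday.

Wednesday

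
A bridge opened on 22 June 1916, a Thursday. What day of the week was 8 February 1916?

Tuesday

Count forward from the earlier date (February 8, 1916) to the later (June 22, 1916):
February 1916: 29 − 8 = 21 days remain (1916 is a leap year, so February has 29 days).
Then March (31), April (30), May (31): 31 + 30 + 31 = 92 days.
June 1–22, 1916: 22 days.
Total: 21 + 92 + 22 = 135 days.
135 mod 7 = 2, so 2 days before Thursday is Tuesday.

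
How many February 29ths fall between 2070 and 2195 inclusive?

30

Years divisible by 4: 2072, 2076, …, 2192 — 31 in all.
Of these, 2100 is divisible by 100 but not 400, so not leap.
Leap years: 31 − 1 = 30.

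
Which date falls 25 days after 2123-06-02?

2123-06-27

Count 25 days after June 2, 2123:
Within June 2123: 27 − 2 = 25 days.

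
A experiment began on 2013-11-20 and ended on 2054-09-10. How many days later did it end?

14904

From November 20, 2013 to November 20, 2053: 40 years, of which 10 contain a Feb 29 — 30×365 + 10×366 = 14610 days.
November 2053: 30 − 20 = 10 days remain.
Then 9 full months totalling 274 days.
September 1–10, 2054: 10 days.
Residual: 294 days.
Total: 14904 days.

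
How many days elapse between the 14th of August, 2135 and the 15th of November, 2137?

Day-of-year of August 14, 2135: 226.
Day-of-year of November 15, 2137: 319.
2135 has 365 days, so 365 − 226 = 139 days remain in 2135.
Full years: 2136: 366. Sum = 366.
Total: 139 + 366 + 319 = 824 days.

824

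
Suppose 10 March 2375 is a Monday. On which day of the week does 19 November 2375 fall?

March 2375: 31 − 10 = 21 days remain.
Then April (30), May (31), June (30), July (31), August (31), September (30), October (31): 30 + 31 + 30 + 31 + 31 + 30 + 31 = 214 days.
November 1–19, 2375: 19 days.
Total: 21 + 214 + 19 = 254 days.
254 mod 7 = 2, so 2 days after Monday is Wednesday.

Wednesday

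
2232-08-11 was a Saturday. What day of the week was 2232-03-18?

Count forward from the earlier date (March 18, 2232) to the later (August 11, 2232):
March 2232: 31 − 18 = 13 days remain.
Then April (30), May (31), June (30), July (31): 30 + 31 + 30 + 31 = 122 days.
August 1–11, 2232: 11 days.
Total: 13 + 122 + 11 = 146 days.
146 mod 7 = 6, so 6 days before Saturday is Sunday.

Sunday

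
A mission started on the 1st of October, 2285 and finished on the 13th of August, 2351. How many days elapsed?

24056

From October 1, 2285 to October 1, 2350: 65 years, of which 15 contain a Feb 29 — 50×365 + 15×366 = 23740 days.
(2300 is not a leap year (divisible by 100 but not 400).)
October 2350: 31 − 1 = 30 days remain.
Then 9 full months totalling 273 days.
August 1–13, 2351: 13 days.
Residual: 316 days.
Total: 24056 days.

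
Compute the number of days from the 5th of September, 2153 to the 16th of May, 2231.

28376

From September 5, 2153 to September 5, 2230: 77 years, of which 18 contain a Feb 29 — 59×365 + 18×366 = 28123 days.
(2200 is not a leap year (divisible by 100 but not 400).)
September 2230: 30 − 5 = 25 days remain.
Then October (31), November (30), December (31), January (31), February 2231 (28), March (31), April (30): 31 + 30 + 31 + 31 + 28 + 31 + 30 = 212 days.
May 1–16, 2231: 16 days.
Residual: 253 days.
Total: 28376 days.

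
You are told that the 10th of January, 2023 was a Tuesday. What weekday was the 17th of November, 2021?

Wednesday

Count forward from the earlier date (November 17, 2021) to the later (January 10, 2023):
Day-of-year of November 17, 2021: 321.
Day-of-year of January 10, 2023: 10.
2021 has 365 days, so 365 − 321 = 44 days remain in 2021.
Full years: 2022: 365. Sum = 365.
Total: 44 + 365 + 10 = 419 days.
419 mod 7 = 6, so 6 days before Tuesday is Wednesday.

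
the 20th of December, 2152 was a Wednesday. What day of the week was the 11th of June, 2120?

Tuesday

Count forward from the earlier date (June 11, 2120) to the later (December 20, 2152):
From June 11, 2120 to June 11, 2152: 32 years, of which 8 contain a Feb 29 — 24×365 + 8×366 = 11688 days.
June 2152: 30 − 11 = 19 days remain.
Then July (31), August (31), September (30), October (31), November (30): 31 + 31 + 30 + 31 + 30 = 153 days.
December 1–20, 2152: 20 days.
Residual: 192 days.
Total: 11880 days.
11880 mod 7 = 1, so 1 day before Wednesday is Tuesday.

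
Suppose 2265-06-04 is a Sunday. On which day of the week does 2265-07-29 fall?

June 2265: 30 − 4 = 26 days remain.
July 1–29, 2265: 29 days.
Total: 26 + 29 = 55 days.
55 mod 7 = 6, so 6 days after Sunday is Saturday.

Saturday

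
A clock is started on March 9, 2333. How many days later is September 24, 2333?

199

March 2333: 31 − 9 = 22 days remain.
Then April (30), May (31), June (30), July (31), August (31): 30 + 31 + 30 + 31 + 31 = 153 days.
September 1–24, 2333: 24 days.
Total: 22 + 153 + 24 = 199 days.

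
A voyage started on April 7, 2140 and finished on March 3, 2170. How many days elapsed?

From April 7, 2140 to April 7, 2169: 29 years, of which 7 contain a Feb 29 — 22×365 + 7×366 = 10592 days.
April 2169: 30 − 7 = 23 days remain.
Then 10 full months totalling 304 days.
March 1–3, 2170: 3 days.
Residual: 330 days.
Total: 10922 days.

10922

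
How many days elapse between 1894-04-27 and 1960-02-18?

Day-of-year of April 27, 1894: 117.
Day-of-year of February 18, 1960: 49.
1894 has 365 days, so 365 − 117 = 248 days remain in 1894.
Full years 1895–1959: 50 common + 15 leap = 50×365 + 15×366 = 23740 days.
Total: 248 + 23740 + 49 = 24037 days.

24037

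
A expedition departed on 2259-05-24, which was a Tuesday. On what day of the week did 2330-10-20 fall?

From May 24, 2259 to May 24, 2330: 71 years, of which 17 contain a Feb 29 — 54×365 + 17×366 = 25932 days.
(2300 is not a leap year (divisible by 100 but not 400).)
May 2330: 31 − 24 = 7 days remain.
Then June (30), July (31), August (31), September (30): 30 + 31 + 31 + 30 = 122 days.
October 1–20, 2330: 20 days.
Residual: 149 days.
Total: 26081 days.
26081 mod 7 = 6, so 6 days after Tuesday is Monday.

Monday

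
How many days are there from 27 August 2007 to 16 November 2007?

August 2007: 31 − 27 = 4 days remain.
Then September (30), October (31): 30 + 31 = 61 days.
November 1–16, 2007: 16 days.
Total: 4 + 61 + 16 = 81 days.

81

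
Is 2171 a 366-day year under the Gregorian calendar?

No

2171 is not a leap year.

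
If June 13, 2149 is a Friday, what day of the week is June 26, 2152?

Monday

June 13, 2149 → June 13, 2150: 365 days.
June 13, 2150 → June 13, 2151: 365 days.
June 13, 2151 → June 13, 2152: 366 days (2152 is a leap year).
Within June 2152: 26 − 13 = 13 days.
Total: 1109 days.
1109 mod 7 = 3, so 3 days after Friday is Monday.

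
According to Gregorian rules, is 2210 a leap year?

No

2210 is not a leap year.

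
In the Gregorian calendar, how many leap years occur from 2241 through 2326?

20

Years divisible by 4: 2244, 2248, …, 2324 — 21 in all.
Of these, 2300 is divisible by 100 but not 400, so not leap.
Leap years: 21 − 1 = 20.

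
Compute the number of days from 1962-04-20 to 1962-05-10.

20

April 1962: 30 − 20 = 10 days remain.
May 1–10, 1962: 10 days.
Total: 10 + 10 = 20 days.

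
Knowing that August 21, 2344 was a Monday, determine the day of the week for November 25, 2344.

August 2344: 31 − 21 = 10 days remain.
Then September (30), October (31): 30 + 31 = 61 days.
November 1–25, 2344: 25 days.
Total: 10 + 61 + 25 = 96 days.
96 mod 7 = 5, so 5 days after Monday is Saturday.

Saturday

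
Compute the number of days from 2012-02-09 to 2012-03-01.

21

February 2012: 29 − 9 = 20 days remain (2012 is a leap year, so February has 29 days).
March 1, 2012: 1 day.
Total: 20 + 1 = 21 days.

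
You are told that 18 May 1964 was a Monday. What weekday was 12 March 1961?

Sunday

Count forward from the earlier date (March 12, 1961) to the later (May 18, 1964):
Day-of-year of March 12, 1961: 71.
Day-of-year of May 18, 1964: 139.
1961 has 365 days, so 365 − 71 = 294 days remain in 1961.
Full years: 1962: 365; 1963: 365. Sum = 730.
Total: 294 + 730 + 139 = 1163 days.
1163 mod 7 = 1, so 1 day before Monday is Sunday.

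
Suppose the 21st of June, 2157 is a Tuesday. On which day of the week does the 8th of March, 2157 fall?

Tuesday

Count forward from the earlier date (March 8, 2157) to the later (June 21, 2157):
March 2157: 31 − 8 = 23 days remain.
Then April (30), May (31): 30 + 31 = 61 days.
June 1–21, 2157: 21 days.
Total: 23 + 61 + 21 = 105 days.
105 is a multiple of 7, so the 8th of March, 2157 falls on the same weekday: Tuesday.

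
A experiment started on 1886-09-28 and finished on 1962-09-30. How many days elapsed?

From September 28, 1886 to September 28, 1962: 76 years, of which 18 contain a Feb 29 — 58×365 + 18×366 = 27758 days.
(1900 is not a leap year (divisible by 100 but not 400).)
Within September 1962: 30 − 28 = 2 days.
Total: 27760 days.

27760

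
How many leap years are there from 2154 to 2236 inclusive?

Years divisible by 4: 2156, 2160, …, 2236 — 21 in all.
Of these, 2200 is divisible by 100 but not 400, so not leap.
Leap years: 21 − 1 = 20.

20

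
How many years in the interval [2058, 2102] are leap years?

Years divisible by 4 in [2058, 2102]: 2060, 2064, 2068, 2072, 2076, 2080, 2084, 2088, 2092, 2096, 2100.
Of these, 2100 is divisible by 100 but not 400, so not leap.
Leap years: 11 − 1 = 10.

10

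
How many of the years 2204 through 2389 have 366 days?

46

Years divisible by 4: 2204, 2208, …, 2388 — 47 in all.
Of these, 2300 is divisible by 100 but not 400, so not leap.
Leap years: 47 − 1 = 46.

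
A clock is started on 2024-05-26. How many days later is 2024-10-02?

May 2024: 31 − 26 = 5 days remain.
Then June (30), July (31), August (31), September (30): 30 + 31 + 31 + 30 = 122 days.
October 1–2, 2024: 2 days.
Total: 5 + 122 + 2 = 129 days.

129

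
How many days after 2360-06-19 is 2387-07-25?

9897

Day-of-year of June 19, 2360: 171.
Day-of-year of July 25, 2387: 206.
2360 has 366 days, so 366 − 171 = 195 days remain in 2360.
Full years 2361–2386: 20 common + 6 leap = 20×365 + 6×366 = 9496 days.
Total: 195 + 9496 + 206 = 9897 days.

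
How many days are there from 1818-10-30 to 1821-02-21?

845

Day-of-year of October 30, 1818: 303.
Day-of-year of February 21, 1821: 52.
1818 has 365 days, so 365 − 303 = 62 days remain in 1818.
Full years: 1819: 365; 1820: 366. Sum = 731.
Total: 62 + 731 + 52 = 845 days.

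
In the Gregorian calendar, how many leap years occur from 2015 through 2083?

Years divisible by 4: 2016, 2020, …, 2080 — 17 in all.
No century exceptions apply. Count: 17.

17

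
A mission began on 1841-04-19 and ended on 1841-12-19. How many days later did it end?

244

April 1841: 30 − 19 = 11 days remain.
Then May (31), June (30), July (31), August (31), September (30), October (31), November (30): 31 + 30 + 31 + 31 + 30 + 31 + 30 = 214 days.
December 1–19, 1841: 19 days.
Total: 11 + 214 + 19 = 244 days.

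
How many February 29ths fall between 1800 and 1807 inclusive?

Years divisible by 4 in [1800, 1807]: 1800, 1804.
Of these, 1800 is divisible by 100 but not 400, so not leap.
Leap years: 2 − 1 = 1.

1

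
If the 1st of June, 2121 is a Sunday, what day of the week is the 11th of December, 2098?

Count forward from the earlier date (December 11, 2098) to the later (June 1, 2121):
From December 11, 2098 to December 11, 2120: 22 years, of which 5 contain a Feb 29 — 17×365 + 5×366 = 8035 days.
(2100 is not a leap year (divisible by 100 but not 400).)
December 2120: 31 − 11 = 20 days remain.
Then January (31), February 2121 (28), March (31), April (30), May (31): 31 + 28 + 31 + 30 + 31 = 151 days.
June 1, 2121: 1 day.
Residual: 172 days.
Total: 8207 days.
8207 mod 7 = 3, so 3 days before Sunday is Thursday.

Thursday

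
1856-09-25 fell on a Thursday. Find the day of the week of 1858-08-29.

Sunday

September 25, 1856 → September 25, 1857: 365 days.
September 1857: 30 − 25 = 5 days remain.
Then 10 full months totalling 304 days.
August 1–29, 1858: 29 days.
Residual: 338 days.
Total: 703 days.
703 mod 7 = 3, so 3 days after Thursday is Sunday.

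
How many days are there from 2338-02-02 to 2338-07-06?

February 2338: 28 − 2 = 26 days remain (2338 is not a leap year, so February has 28 days).
Then March (31), April (30), May (31), June (30): 31 + 30 + 31 + 30 = 122 days.
July 1–6, 2338: 6 days.
Total: 26 + 122 + 6 = 154 days.

154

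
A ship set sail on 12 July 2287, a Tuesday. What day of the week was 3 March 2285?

Count forward from the earlier date (March 3, 2285) to the later (July 12, 2287):
March 3, 2285 → March 3, 2286: 365 days.
March 3, 2286 → March 3, 2287: 365 days.
March 2287: 31 − 3 = 28 days remain.
Then April (30), May (31), June (30): 30 + 31 + 30 = 91 days.
July 1–12, 2287: 12 days.
Residual: 131 days.
Total: 861 days.
861 is a multiple of 7, so 3 March 2285 falls on the same weekday: Tuesday.

Tuesday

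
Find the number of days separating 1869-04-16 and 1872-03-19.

Day-of-year of April 16, 1869: 106.
Day-of-year of March 19, 1872: 79.
1869 has 365 days, so 365 − 106 = 259 days remain in 1869.
Full years: 1870: 365; 1871: 365. Sum = 730.
Total: 259 + 730 + 79 = 1068 days.

1068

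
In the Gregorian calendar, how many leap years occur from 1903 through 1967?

Years divisible by 4: 1904, 1908, …, 1964 — 16 in all.
No century exceptions apply. Count: 16.

16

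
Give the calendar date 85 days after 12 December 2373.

7 March 2374

Count 85 days after December 12, 2373:
December 2373: 31 − 12 = 19 days remain.
Then January (31), February 2374 (28): 31 + 28 = 59 days.
March 1–7, 2374: 7 days.
Residual: 85 days.
Total: 85 days.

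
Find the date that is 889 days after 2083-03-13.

2085-08-18

Count 889 days after March 13, 2083:
March 13, 2083 → March 13, 2084: 366 days (2084 is a leap year).
March 13, 2084 → March 13, 2085: 365 days.
March 2085: 31 − 13 = 18 days remain.
Then April (30), May (31), June (30), July (31): 30 + 31 + 30 + 31 = 122 days.
August 1–18, 2085: 18 days.
Residual: 158 days.
Total: 889 days.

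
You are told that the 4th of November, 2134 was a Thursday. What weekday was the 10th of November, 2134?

Wednesday

Within November 2134: 10 − 4 = 6 days.
6 mod 7 = 6, so 6 days after Thursday is Wednesday.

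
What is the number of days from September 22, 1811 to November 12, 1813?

782

Day-of-year of September 22, 1811: 265.
Day-of-year of November 12, 1813: 316.
1811 has 365 days, so 365 − 265 = 100 days remain in 1811.
Full years: 1812: 366. Sum = 366.
Total: 100 + 366 + 316 = 782 days.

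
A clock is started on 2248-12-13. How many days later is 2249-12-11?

December 2248: 31 − 13 = 18 days remain.
Then 11 full months totalling 334 days.
December 1–11, 2249: 11 days.
Residual: 363 days.
Total: 363 days.

363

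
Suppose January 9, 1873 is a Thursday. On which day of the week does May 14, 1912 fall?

Tuesday

From January 9, 1873 to January 9, 1912: 39 years, of which 8 contain a Feb 29 — 31×365 + 8×366 = 14243 days.
(1900 is not a leap year (divisible by 100 but not 400).)
January 1912: 31 − 9 = 22 days remain.
Then February 1912 (29), March (31), April (30): 29 + 31 + 30 = 90 days.
May 1–14, 1912: 14 days.
Residual: 126 days.
Total: 14369 days.
14369 mod 7 = 5, so 5 days after Thursday is Tuesday.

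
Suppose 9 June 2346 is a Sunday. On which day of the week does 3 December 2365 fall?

Friday

Day-of-year of June 9, 2346: 160.
Day-of-year of December 3, 2365: 337.
2346 has 365 days, so 365 − 160 = 205 days remain in 2346.
Full years 2347–2364: 13 common + 5 leap = 13×365 + 5×366 = 6575 days.
Total: 205 + 6575 + 337 = 7117 days.
7117 mod 7 = 5, so 5 days after Sunday is Friday.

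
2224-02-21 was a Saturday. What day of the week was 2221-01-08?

Count forward from the earlier date (January 8, 2221) to the later (February 21, 2224):
Day-of-year of January 8, 2221: 8.
Day-of-year of February 21, 2224: 52.
2221 has 365 days, so 365 − 8 = 357 days remain in 2221.
Full years: 2222: 365; 2223: 365. Sum = 730.
Total: 357 + 730 + 52 = 1139 days.
1139 mod 7 = 5, so 5 days before Saturday is Monday.

Monday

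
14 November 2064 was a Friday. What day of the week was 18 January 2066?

Monday

Day-of-year of November 14, 2064: 319.
Day-of-year of January 18, 2066: 18.
2064 has 366 days, so 366 − 319 = 47 days remain in 2064.
Full years: 2065: 365. Sum = 365.
Total: 47 + 365 + 18 = 430 days.
430 mod 7 = 3, so 3 days after Friday is Monday.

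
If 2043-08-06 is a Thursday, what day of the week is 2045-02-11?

Day-of-year of August 6, 2043: 218.
Day-of-year of February 11, 2045: 42.
2043 has 365 days, so 365 − 218 = 147 days remain in 2043.
Full years: 2044: 366. Sum = 366.
Total: 147 + 366 + 42 = 555 days.
555 mod 7 = 2, so 2 days after Thursday is Saturday.

Saturday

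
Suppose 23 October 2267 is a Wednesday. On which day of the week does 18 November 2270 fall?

Day-of-year of October 23, 2267: 296.
Day-of-year of November 18, 2270: 322.
2267 has 365 days, so 365 − 296 = 69 days remain in 2267.
Full years: 2268: 366; 2269: 365. Sum = 731.
Total: 69 + 731 + 322 = 1122 days.
1122 mod 7 = 2, so 2 days after Wednesday is Friday.

Friday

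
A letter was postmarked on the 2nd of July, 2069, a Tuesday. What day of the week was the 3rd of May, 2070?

Saturday

Day-of-year of July 2, 2069: 183.
Day-of-year of May 3, 2070: 123.
2069 has 365 days, so 365 − 183 = 182 days remain in 2069.
Total: 182 + 123 = 305 days.
305 mod 7 = 4, so 4 days after Tuesday is Saturday.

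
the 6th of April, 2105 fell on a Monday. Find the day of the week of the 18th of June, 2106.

Friday

April 6, 2105 → April 6, 2106: 365 days.
April 2106: 30 − 6 = 24 days remain.
Then May (31): 31 days.
June 1–18, 2106: 18 days.
Residual: 73 days.
Total: 438 days.
438 mod 7 = 4, so 4 days after Monday is Friday.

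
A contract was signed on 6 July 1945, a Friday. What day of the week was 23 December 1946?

July 6, 1945 → July 6, 1946: 365 days.
July 1946: 31 − 6 = 25 days remain.
Then August (31), September (30), October (31), November (30): 31 + 30 + 31 + 30 = 122 days.
December 1–23, 1946: 23 days.
Residual: 170 days.
Total: 535 days.
535 mod 7 = 3, so 3 days after Friday is Monday.

Monday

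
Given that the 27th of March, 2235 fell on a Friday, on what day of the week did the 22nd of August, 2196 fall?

Monday

Count forward from the earlier date (August 22, 2196) to the later (March 27, 2235):
Day-of-year of August 22, 2196: 235.
Day-of-year of March 27, 2235: 86.
2196 has 366 days, so 366 − 235 = 131 days remain in 2196.
Full years 2197–2234: 30 common + 8 leap = 30×365 + 8×366 = 13878 days.
Total: 131 + 13878 + 86 = 14095 days.
14095 mod 7 = 4, so 4 days before Friday is Monday.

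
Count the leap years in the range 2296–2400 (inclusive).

Years divisible by 4: 2296, 2300, …, 2400 — 27 in all.
Of these, 2300 is divisible by 100 but not 400, so not leap.
2400 is divisible by 400, so still leap.
Leap years: 27 − 1 = 26.

26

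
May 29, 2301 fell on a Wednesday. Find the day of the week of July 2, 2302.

Day-of-year of May 29, 2301: 149.
Day-of-year of July 2, 2302: 183.
2301 has 365 days, so 365 − 149 = 216 days remain in 2301.
Total: 216 + 183 = 399 days.
399 is a multiple of 7, so July 2, 2302 falls on the same weekday: Wednesday.

Wednesday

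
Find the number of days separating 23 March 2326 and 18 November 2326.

March 2326: 31 − 23 = 8 days remain.
Then April (30), May (31), June (30), July (31), August (31), September (30), October (31): 30 + 31 + 30 + 31 + 31 + 30 + 31 = 214 days.
November 1–18, 2326: 18 days.
Total: 8 + 214 + 18 = 240 days.

240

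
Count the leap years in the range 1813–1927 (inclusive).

Years divisible by 4: 1816, 1820, …, 1924 — 28 in all.
Of these, 1900 is divisible by 100 but not 400, so not leap.
Leap years: 28 − 1 = 27.

27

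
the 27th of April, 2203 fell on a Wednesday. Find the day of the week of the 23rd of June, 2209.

April 27, 2203 → April 27, 2204: 366 days (2204 is a leap year).
April 27, 2204 → April 27, 2205: 365 days.
April 27, 2205 → April 27, 2206: 365 days.
April 27, 2206 → April 27, 2207: 365 days.
April 27, 2207 → April 27, 2208: 366 days (2208 is a leap year).
April 27, 2208 → April 27, 2209: 365 days.
April 2209: 30 − 27 = 3 days remain.
Then May (31): 31 days.
June 1–23, 2209: 23 days.
Residual: 57 days.
Total: 2249 days.
2249 mod 7 = 2, so 2 days after Wednesday is Friday.

Friday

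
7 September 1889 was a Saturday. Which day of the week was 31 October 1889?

Thursday

September 1889: 30 − 7 = 23 days remain.
October 1–31, 1889: 31 days.
Total: 23 + 31 = 54 days.
54 mod 7 = 5, so 5 days after Saturday is Thursday.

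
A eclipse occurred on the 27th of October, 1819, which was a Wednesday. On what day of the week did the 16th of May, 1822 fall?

October 27, 1819 → October 27, 1820: 366 days (1820 is a leap year).
October 27, 1820 → October 27, 1821: 365 days.
October 1821: 31 − 27 = 4 days remain.
Then November (30), December (31), January (31), February 1822 (28), March (31), April (30): 30 + 31 + 31 + 28 + 31 + 30 = 181 days.
May 1–16, 1822: 16 days.
Residual: 201 days.
Total: 932 days.
932 mod 7 = 1, so 1 day after Wednesday is Thursday.

Thursday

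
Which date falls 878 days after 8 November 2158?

4 April 2161

Count 878 days after November 8, 2158:
November 8, 2158 → November 8, 2159: 365 days.
November 8, 2159 → November 8, 2160: 366 days (2160 is a leap year).
November 2160: 30 − 8 = 22 days remain.
Then December (31), January (31), February 2161 (28), March (31): 31 + 31 + 28 + 31 = 121 days.
April 1–4, 2161: 4 days.
Residual: 147 days.
Total: 878 days.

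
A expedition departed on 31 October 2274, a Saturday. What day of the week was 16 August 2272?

Count forward from the earlier date (August 16, 2272) to the later (October 31, 2274):
August 16, 2272 → August 16, 2273: 365 days.
August 16, 2273 → August 16, 2274: 365 days.
August 2274: 31 − 16 = 15 days remain.
Then September (30): 30 days.
October 1–31, 2274: 31 days.
Residual: 76 days.
Total: 806 days.
806 mod 7 = 1, so 1 day before Saturday is Friday.

Friday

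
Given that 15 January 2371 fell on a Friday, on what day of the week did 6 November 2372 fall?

Monday

January 2371: 31 − 15 = 16 days remain.
Then 21 full months totalling 639 days.
November 1–6, 2372: 6 days.
Total: 16 + 639 + 6 = 661 days.
661 mod 7 = 3, so 3 days after Friday is Monday.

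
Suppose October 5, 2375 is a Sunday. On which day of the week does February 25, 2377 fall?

Friday

Day-of-year of October 5, 2375: 278.
Day-of-year of February 25, 2377: 56.
2375 has 365 days, so 365 − 278 = 87 days remain in 2375.
Full years: 2376: 366. Sum = 366.
Total: 87 + 366 + 56 = 509 days.
509 mod 7 = 5, so 5 days after Sunday is Friday.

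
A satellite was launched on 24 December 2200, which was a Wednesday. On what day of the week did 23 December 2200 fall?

Tuesday

Count forward from the earlier date (December 23, 2200) to the later (December 24, 2200):
Within December 2200: 24 − 23 = 1 day.
1 mod 7 = 1, so 1 day before Wednesday is Tuesday.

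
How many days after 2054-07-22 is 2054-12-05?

136

July 2054: 31 − 22 = 9 days remain.
Then August (31), September (30), October (31), November (30): 31 + 30 + 31 + 30 = 122 days.
December 1–5, 2054: 5 days.
Total: 9 + 122 + 5 = 136 days.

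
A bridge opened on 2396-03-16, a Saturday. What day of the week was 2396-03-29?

Within March 2396: 29 − 16 = 13 days.
13 mod 7 = 6, so 6 days after Saturday is Friday.

Friday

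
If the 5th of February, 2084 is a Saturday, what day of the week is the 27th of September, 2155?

Saturday

From February 5, 2084 to February 5, 2155: 71 years, of which 17 contain a Feb 29 — 54×365 + 17×366 = 25932 days.
(2100 is not a leap year (divisible by 100 but not 400).)
February 2155: 28 − 5 = 23 days remain (2155 is not a leap year, so February has 28 days).
Then March (31), April (30), May (31), June (30), July (31), August (31): 31 + 30 + 31 + 30 + 31 + 31 = 184 days.
September 1–27, 2155: 27 days.
Residual: 234 days.
Total: 26166 days.
26166 is a multiple of 7, so the 27th of September, 2155 falls on the same weekday: Saturday.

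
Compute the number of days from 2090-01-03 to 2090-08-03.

212

January 2090: 31 − 3 = 28 days remain.
Then February 2090 (28), March (31), April (30), May (31), June (30), July (31): 28 + 31 + 30 + 31 + 30 + 31 = 181 days.
August 1–3, 2090: 3 days.
Total: 28 + 181 + 3 = 212 days.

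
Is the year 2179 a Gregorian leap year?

No

2179 is not a leap year.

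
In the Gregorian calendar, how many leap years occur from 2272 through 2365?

23

Years divisible by 4: 2272, 2276, …, 2364 — 24 in all.
Of these, 2300 is divisible by 100 but not 400, so not leap.
Leap years: 24 − 1 = 23.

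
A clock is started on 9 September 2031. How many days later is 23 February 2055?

From September 9, 2031 to September 9, 2054: 23 years, of which 6 contain a Feb 29 — 17×365 + 6×366 = 8401 days.
September 2054: 30 − 9 = 21 days remain.
Then October (31), November (30), December (31), January (31): 31 + 30 + 31 + 31 = 123 days.
February 1–23, 2055: 23 days (2055 is not a leap year).
Residual: 167 days.
Total: 8568 days.

8568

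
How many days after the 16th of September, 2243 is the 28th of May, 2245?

September 16, 2243 → September 16, 2244: 366 days (2244 is a leap year).
September 2244: 30 − 16 = 14 days remain.
Then October (31), November (30), December (31), January (31), February 2245 (28), March (31), April (30): 31 + 30 + 31 + 31 + 28 + 31 + 30 = 212 days.
May 1–28, 2245: 28 days.
Residual: 254 days.
Total: 620 days.

620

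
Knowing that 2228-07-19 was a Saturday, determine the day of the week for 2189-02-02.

Count forward from the earlier date (February 2, 2189) to the later (July 19, 2228):
Day-of-year of February 2, 2189: 33.
Day-of-year of July 19, 2228: 201.
2189 has 365 days, so 365 − 33 = 332 days remain in 2189.
Full years 2190–2227: 30 common + 8 leap = 30×365 + 8×366 = 13878 days.
Total: 332 + 13878 + 201 = 14411 days.
14411 mod 7 = 5, so 5 days before Saturday is Monday.

Monday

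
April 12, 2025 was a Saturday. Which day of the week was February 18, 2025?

Tuesday

Count forward from the earlier date (February 18, 2025) to the later (April 12, 2025):
February 2025: 28 − 18 = 10 days remain (2025 is not a leap year, so February has 28 days).
Then March (31): 31 days.
April 1–12, 2025: 12 days.
Total: 10 + 31 + 12 = 53 days.
53 mod 7 = 4, so 4 days before Saturday is Tuesday.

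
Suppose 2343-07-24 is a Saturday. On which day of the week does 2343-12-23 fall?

Thursday

July 2343: 31 − 24 = 7 days remain.
Then August (31), September (30), October (31), November (30): 31 + 30 + 31 + 30 = 122 days.
December 1–23, 2343: 23 days.
Total: 7 + 122 + 23 = 152 days.
152 mod 7 = 5, so 5 days after Saturday is Thursday.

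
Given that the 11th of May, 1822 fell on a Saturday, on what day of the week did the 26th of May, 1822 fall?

Within May 1822: 26 − 11 = 15 days.
15 mod 7 = 1, so 1 day after Saturday is Sunday.

Sunday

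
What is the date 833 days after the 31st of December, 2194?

the 12th of April, 2197

Count 833 days after December 31, 2194:
Day-of-year of December 31, 2194: 365.
Day-of-year of April 12, 2197: 102.
2194 has 365 days, so 365 − 365 = 0 days remain in 2194.
Full years: 2195: 365; 2196: 366. Sum = 731.
Total: 0 + 731 + 102 = 833 days.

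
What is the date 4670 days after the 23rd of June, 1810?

the 6th of April, 1823

Count 4670 days after June 23, 1810:
From June 23, 1810 to June 23, 1822: 12 years, of which 3 contain a Feb 29 — 9×365 + 3×366 = 4383 days.
June 1822: 30 − 23 = 7 days remain.
Then 9 full months totalling 274 days.
April 1–6, 1823: 6 days.
Residual: 287 days.
Total: 4670 days.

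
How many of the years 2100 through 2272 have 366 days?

Years divisible by 4: 2100, 2104, …, 2272 — 44 in all.
Of these, 2100, 2200 are divisible by 100 but not 400, so not leap.
Leap years: 44 − 2 = 42.

42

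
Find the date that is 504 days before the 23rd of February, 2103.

the 7th of October, 2101

Count 504 days before February 23, 2103:
October 7, 2101 → October 7, 2102: 365 days.
October 2102: 31 − 7 = 24 days remain.
Then November (30), December (31), January (31): 30 + 31 + 31 = 92 days.
February 1–23, 2103: 23 days (2103 is not a leap year).
Residual: 139 days.
Total: 504 days.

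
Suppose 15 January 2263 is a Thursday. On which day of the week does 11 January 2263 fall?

Sunday

Count forward from the earlier date (January 11, 2263) to the later (January 15, 2263):
Within January 2263: 15 − 11 = 4 days.
4 mod 7 = 4, so 4 days before Thursday is Sunday.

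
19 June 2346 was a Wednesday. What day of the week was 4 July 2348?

Day-of-year of June 19, 2346: 170.
Day-of-year of July 4, 2348: 186.
2346 has 365 days, so 365 − 170 = 195 days remain in 2346.
Full years: 2347: 365. Sum = 365.
Total: 195 + 365 + 186 = 746 days.
746 mod 7 = 4, so 4 days after Wednesday is Sunday.

Sunday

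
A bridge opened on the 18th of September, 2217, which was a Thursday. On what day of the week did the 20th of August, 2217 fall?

Count forward from the earlier date (August 20, 2217) to the later (September 18, 2217):
August 2217: 31 − 20 = 11 days remain.
September 1–18, 2217: 18 days.
Total: 11 + 18 = 29 days.
29 mod 7 = 1, so 1 day before Thursday is Wednesday.

Wednesday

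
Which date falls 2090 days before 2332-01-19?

2326-04-30

Count 2090 days before January 19, 2332:
April 30, 2326 → April 30, 2327: 365 days.
April 30, 2327 → April 30, 2328: 366 days (2328 is a leap year).
April 30, 2328 → April 30, 2329: 365 days.
April 30, 2329 → April 30, 2330: 365 days.
April 30, 2330 → April 30, 2331: 365 days.
April 2331: 30 − 30 = 0 days remain.
Then May (31), June (30), July (31), August (31), September (30), October (31), November (30), December (31): 31 + 30 + 31 + 31 + 30 + 31 + 30 + 31 = 245 days.
January 1–19, 2332: 19 days.
Residual: 264 days.
Total: 2090 days.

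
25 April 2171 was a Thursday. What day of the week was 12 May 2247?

Wednesday

From April 25, 2171 to April 25, 2247: 76 years, of which 18 contain a Feb 29 — 58×365 + 18×366 = 27758 days.
(2200 is not a leap year (divisible by 100 but not 400).)
April 2247: 30 − 25 = 5 days remain.
May 1–12, 2247: 12 days.
Residual: 17 days.
Total: 27775 days.
27775 mod 7 = 6, so 6 days after Thursday is Wednesday.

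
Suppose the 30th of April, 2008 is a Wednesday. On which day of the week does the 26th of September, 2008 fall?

Friday

April 2008: 30 − 30 = 0 days remain.
Then May (31), June (30), July (31), August (31): 31 + 30 + 31 + 31 = 123 days.
September 1–26, 2008: 26 days.
Total: 0 + 123 + 26 = 149 days.
149 mod 7 = 2, so 2 days after Wednesday is Friday.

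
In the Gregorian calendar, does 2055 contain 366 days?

No

2055 is not a leap year.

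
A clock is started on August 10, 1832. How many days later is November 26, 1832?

108

August 1832: 31 − 10 = 21 days remain.
Then September (30), October (31): 30 + 31 = 61 days.
November 1–26, 1832: 26 days.
Total: 21 + 61 + 26 = 108 days.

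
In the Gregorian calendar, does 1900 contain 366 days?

No

1900 is not a leap year (divisible by 100 but not 400).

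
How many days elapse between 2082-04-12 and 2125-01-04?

From April 12, 2082 to April 12, 2124: 42 years, of which 10 contain a Feb 29 — 32×365 + 10×366 = 15340 days.
(2100 is not a leap year (divisible by 100 but not 400).)
April 2124: 30 − 12 = 18 days remain.
Then May (31), June (30), July (31), August (31), September (30), October (31), November (30), December (31): 31 + 30 + 31 + 31 + 30 + 31 + 30 + 31 = 245 days.
January 1–4, 2125: 4 days.
Residual: 267 days.
Total: 15607 days.

15607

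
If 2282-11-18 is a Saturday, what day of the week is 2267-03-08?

Friday

Count forward from the earlier date (March 8, 2267) to the later (November 18, 2282):
From March 8, 2267 to March 8, 2282: 15 years, of which 4 contain a Feb 29 — 11×365 + 4×366 = 5479 days.
March 2282: 31 − 8 = 23 days remain.
Then April (30), May (31), June (30), July (31), August (31), September (30), October (31): 30 + 31 + 30 + 31 + 31 + 30 + 31 = 214 days.
November 1–18, 2282: 18 days.
Residual: 255 days.
Total: 5734 days.
5734 mod 7 = 1, so 1 day before Saturday is Friday.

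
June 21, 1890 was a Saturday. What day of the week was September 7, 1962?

Friday

Day-of-year of June 21, 1890: 172.
Day-of-year of September 7, 1962: 250.
1890 has 365 days, so 365 − 172 = 193 days remain in 1890.
Full years 1891–1961: 54 common + 17 leap = 54×365 + 17×366 = 25932 days.
Total: 193 + 25932 + 250 = 26375 days.
26375 mod 7 = 6, so 6 days after Saturday is Friday.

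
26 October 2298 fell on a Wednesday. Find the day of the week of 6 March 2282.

Monday

Count forward from the earlier date (March 6, 2282) to the later (October 26, 2298):
Day-of-year of March 6, 2282: 65.
Day-of-year of October 26, 2298: 299.
2282 has 365 days, so 365 − 65 = 300 days remain in 2282.
Full years 2283–2297: 11 common + 4 leap = 11×365 + 4×366 = 5479 days.
Total: 300 + 5479 + 299 = 6078 days.
6078 mod 7 = 2, so 2 days before Wednesday is Monday.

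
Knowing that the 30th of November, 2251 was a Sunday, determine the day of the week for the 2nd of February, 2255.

Friday

Day-of-year of November 30, 2251: 334.
Day-of-year of February 2, 2255: 33.
2251 has 365 days, so 365 − 334 = 31 days remain in 2251.
Full years: 2252: 366; 2253: 365; 2254: 365. Sum = 1096.
Total: 31 + 1096 + 33 = 1160 days.
1160 mod 7 = 5, so 5 days after Sunday is Friday.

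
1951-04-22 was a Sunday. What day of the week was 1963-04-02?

Day-of-year of April 22, 1951: 112.
Day-of-year of April 2, 1963: 92.
1951 has 365 days, so 365 − 112 = 253 days remain in 1951.
Full years 1952–1962: 8 common + 3 leap = 8×365 + 3×366 = 4018 days.
Total: 253 + 4018 + 92 = 4363 days.
4363 mod 7 = 2, so 2 days after Sunday is Tuesday.

Tuesday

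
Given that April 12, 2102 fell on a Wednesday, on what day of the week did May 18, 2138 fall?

Sunday

Day-of-year of April 12, 2102: 102.
Day-of-year of May 18, 2138: 138.
2102 has 365 days, so 365 − 102 = 263 days remain in 2102.
Full years 2103–2137: 26 common + 9 leap = 26×365 + 9×366 = 12784 days.
Total: 263 + 12784 + 138 = 13185 days.
13185 mod 7 = 4, so 4 days after Wednesday is Sunday.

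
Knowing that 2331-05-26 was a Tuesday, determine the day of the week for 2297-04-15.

Count forward from the earlier date (April 15, 2297) to the later (May 26, 2331):
From April 15, 2297 to April 15, 2331: 34 years, of which 7 contain a Feb 29 — 27×365 + 7×366 = 12417 days.
(2300 is not a leap year (divisible by 100 but not 400).)
April 2331: 30 − 15 = 15 days remain.
May 1–26, 2331: 26 days.
Residual: 41 days.
Total: 12458 days.
12458 mod 7 = 5, so 5 days before Tuesday is Thursday.

Thursday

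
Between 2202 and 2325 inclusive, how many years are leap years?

30

Years divisible by 4: 2204, 2208, …, 2324 — 31 in all.
Of these, 2300 is divisible by 100 but not 400, so not leap.
Leap years: 31 − 1 = 30.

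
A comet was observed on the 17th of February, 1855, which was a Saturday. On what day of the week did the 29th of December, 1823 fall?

Monday

Count forward from the earlier date (December 29, 1823) to the later (February 17, 1855):
From December 29, 1823 to December 29, 1854: 31 years, of which 8 contain a Feb 29 — 23×365 + 8×366 = 11323 days.
December 1854: 31 − 29 = 2 days remain.
Then January (31): 31 days.
February 1–17, 1855: 17 days (1855 is not a leap year).
Residual: 50 days.
Total: 11373 days.
11373 mod 7 = 5, so 5 days before Saturday is Monday.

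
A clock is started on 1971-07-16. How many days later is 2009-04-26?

13799

Day-of-year of July 16, 1971: 197.
Day-of-year of April 26, 2009: 116.
1971 has 365 days, so 365 − 197 = 168 days remain in 1971.
Full years 1972–2008: 27 common + 10 leap = 27×365 + 10×366 = 13515 days.
Total: 168 + 13515 + 116 = 13799 days.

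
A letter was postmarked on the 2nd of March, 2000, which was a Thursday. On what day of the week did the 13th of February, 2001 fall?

March 2000: 31 − 2 = 29 days remain.
Then 10 full months totalling 306 days.
February 1–13, 2001: 13 days (2001 is not a leap year).
Total: 29 + 306 + 13 = 348 days.
348 mod 7 = 5, so 5 days after Thursday is Tuesday.

Tuesday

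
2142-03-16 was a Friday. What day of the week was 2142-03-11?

Count forward from the earlier date (March 11, 2142) to the later (March 16, 2142):
Within March 2142: 16 − 11 = 5 days.
5 mod 7 = 5, so 5 days before Friday is Sunday.

Sunday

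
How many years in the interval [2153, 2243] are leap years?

Years divisible by 4: 2156, 2160, …, 2240 — 22 in all.
Of these, 2200 is divisible by 100 but not 400, so not leap.
Leap years: 22 − 1 = 21.

21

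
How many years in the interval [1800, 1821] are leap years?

5

Years divisible by 4 in [1800, 1821]: 1800, 1804, 1808, 1812, 1816, 1820.
Of these, 1800 is divisible by 100 but not 400, so not leap.
Leap years: 6 − 1 = 5.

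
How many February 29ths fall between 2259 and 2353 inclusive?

Years divisible by 4: 2260, 2264, …, 2352 — 24 in all.
Of these, 2300 is divisible by 100 but not 400, so not leap.
Leap years: 24 − 1 = 23.

23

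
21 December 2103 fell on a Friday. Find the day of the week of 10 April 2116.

From December 21, 2103 to December 21, 2115: 12 years, of which 3 contain a Feb 29 — 9×365 + 3×366 = 4383 days.
December 2115: 31 − 21 = 10 days remain.
Then January (31), February 2116 (29), March (31): 31 + 29 + 31 = 91 days.
April 1–10, 2116: 10 days.
Residual: 111 days.
Total: 4494 days.
4494 is a multiple of 7, so 10 April 2116 falls on the same weekday: Friday.

Friday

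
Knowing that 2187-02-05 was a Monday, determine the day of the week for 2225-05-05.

From February 5, 2187 to February 5, 2225: 38 years, of which 9 contain a Feb 29 — 29×365 + 9×366 = 13879 days.
(2200 is not a leap year (divisible by 100 but not 400).)
February 2225: 28 − 5 = 23 days remain (2225 is not a leap year, so February has 28 days).
Then March (31), April (30): 31 + 30 = 61 days.
May 1–5, 2225: 5 days.
Residual: 89 days.
Total: 13968 days.
13968 mod 7 = 3, so 3 days after Monday is Thursday.

Thursday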